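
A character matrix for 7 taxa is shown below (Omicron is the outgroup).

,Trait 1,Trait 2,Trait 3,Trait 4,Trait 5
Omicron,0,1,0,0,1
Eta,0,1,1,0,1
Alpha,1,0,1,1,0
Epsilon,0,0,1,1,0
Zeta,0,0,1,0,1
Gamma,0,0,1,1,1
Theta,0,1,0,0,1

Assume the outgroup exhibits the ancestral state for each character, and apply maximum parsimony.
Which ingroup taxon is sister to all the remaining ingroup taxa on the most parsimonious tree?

Character polarity is set by the outgroup: the derived state is whichever differs from the outgroup's state, so for Trait 2, Trait 5 the derived state is '0', and for the remaining characters it is '1'.
Trait 1 (derived state '1') is unique to Alpha (autapomorphy; uninformative for grouping).
Trait 2 (derived state '0') is shared by Alpha, Epsilon, Gamma, and Zeta — a synapomorphy uniting that clade.
Trait 3: derived state '1' in Alpha, Epsilon, Eta, Gamma, and Zeta only — synapomorphy for {Alpha, Epsilon, Eta, Gamma, Zeta}.
Only Alpha, Epsilon, and Gamma show the derived state '1' for Trait 4, supporting them as a clade.
Trait 5 (derived state '0') is shared by Alpha and Epsilon — a synapomorphy uniting that clade.
Most parsimonious ingroup topology: ((Eta,(((Alpha,Epsilon),Gamma),Zeta)),Theta).
Theta is sister to the clade containing all other ingroup taxa, so it is the earliest-diverging (most basal) ingroup lineage.

Theta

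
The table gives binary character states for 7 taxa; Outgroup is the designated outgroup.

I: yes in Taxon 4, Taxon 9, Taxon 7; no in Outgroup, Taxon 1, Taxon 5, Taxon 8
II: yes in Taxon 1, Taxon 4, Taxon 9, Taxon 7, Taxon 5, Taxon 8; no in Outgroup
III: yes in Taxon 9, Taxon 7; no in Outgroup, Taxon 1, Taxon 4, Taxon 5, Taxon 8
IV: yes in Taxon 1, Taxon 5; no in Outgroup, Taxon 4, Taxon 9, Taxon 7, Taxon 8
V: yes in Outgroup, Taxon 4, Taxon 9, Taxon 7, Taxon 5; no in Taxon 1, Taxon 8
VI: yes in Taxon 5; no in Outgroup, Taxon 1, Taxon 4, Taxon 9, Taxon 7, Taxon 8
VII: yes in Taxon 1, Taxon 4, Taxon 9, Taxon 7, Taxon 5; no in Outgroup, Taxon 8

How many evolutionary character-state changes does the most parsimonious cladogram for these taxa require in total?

8

Character polarity is set by the outgroup: the derived state is whichever differs from the outgroup's state, so for V the derived state is 'no', and for the remaining characters it is 'yes'.
I (derived state 'yes') is shared by Taxon 4, Taxon 7, and Taxon 9 — a synapomorphy uniting that clade.
All ingroup taxa share the derived state 'yes' for II; it defines the ingroup but does not resolve relationships within it.
III: derived state 'yes' in Taxon 7 and Taxon 9 only — synapomorphy for {Taxon 7, Taxon 9}.
Only Taxon 1 and Taxon 5 show the derived state 'yes' for IV, supporting them as a clade.
V groups Taxon 1 and Taxon 8, which is incompatible with the clades supported by the remaining characters; treating it as convergent (homoplasy) costs fewer steps than any alternative tree.
VI (derived state 'yes') is unique to Taxon 5 (autapomorphy; uninformative for grouping).
VII: derived state 'yes' in Taxon 1, Taxon 4, Taxon 5, Taxon 7, and Taxon 9 only — synapomorphy for {Taxon 1, Taxon 4, Taxon 5, Taxon 7, Taxon 9}.
Most parsimonious ingroup topology: (((Taxon 1,Taxon 5),(Taxon 4,(Taxon 9,Taxon 7))),Taxon 8).
Changes per character on this tree: I: 1; II: 1; III: 1; IV: 1; V: 2; VI: 1; VII: 1.
Total = 8.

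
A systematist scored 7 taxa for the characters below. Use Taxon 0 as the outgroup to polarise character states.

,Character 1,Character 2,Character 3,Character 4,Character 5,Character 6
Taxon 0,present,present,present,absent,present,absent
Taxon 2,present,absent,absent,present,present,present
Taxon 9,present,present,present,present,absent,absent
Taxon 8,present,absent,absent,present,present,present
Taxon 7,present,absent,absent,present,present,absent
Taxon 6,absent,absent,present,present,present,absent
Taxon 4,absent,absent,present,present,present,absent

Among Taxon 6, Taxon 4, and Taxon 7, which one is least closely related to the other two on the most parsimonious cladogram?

Character polarity is set by the outgroup: the derived state is whichever differs from the outgroup's state, so for Character 1, Character 2, Character 3, Character 5 the derived state is 'absent', and for the remaining characters it is 'present'.
Only Taxon 4 and Taxon 6 show the derived state 'absent' for Character 1, supporting them as a clade.
Character 2 (derived state 'absent') is shared by Taxon 2, Taxon 4, Taxon 6, Taxon 7, and Taxon 8 — a synapomorphy uniting that clade.
Only Taxon 2, Taxon 7, and Taxon 8 show the derived state 'absent' for Character 3, supporting them as a clade.
All ingroup taxa share the derived state 'present' for Character 4; it defines the ingroup but does not resolve relationships within it.
Character 5: derived state 'absent' in Taxon 9 only — an autapomorphy, so it tells us nothing about relationships among taxa.
Character 6: derived state 'present' in Taxon 2 and Taxon 8 only — synapomorphy for {Taxon 2, Taxon 8}.
Most parsimonious ingroup topology: ((((Taxon 2,Taxon 8),Taxon 7),(Taxon 6,Taxon 4)),Taxon 9).
Taxon 4 and Taxon 6 share a more recent common ancestor with each other than either does with Taxon 7, so Taxon 7 is the least closely related of the three.

Taxon 7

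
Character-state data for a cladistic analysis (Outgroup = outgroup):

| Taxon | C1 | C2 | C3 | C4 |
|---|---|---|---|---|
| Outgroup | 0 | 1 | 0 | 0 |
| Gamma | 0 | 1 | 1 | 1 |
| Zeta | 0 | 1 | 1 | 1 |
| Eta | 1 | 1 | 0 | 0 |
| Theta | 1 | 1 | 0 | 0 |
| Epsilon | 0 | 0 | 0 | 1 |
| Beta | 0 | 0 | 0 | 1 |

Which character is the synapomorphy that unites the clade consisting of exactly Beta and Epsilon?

C2

Character polarity is set by the outgroup: the derived state is whichever differs from the outgroup's state, so for C2 the derived state is '0', and for the remaining characters it is '1'.
C1 (derived state '1') is shared by Eta and Theta — a synapomorphy uniting that clade.
Only Beta and Epsilon show the derived state '0' for C2, supporting them as a clade.
C3: derived state '1' in Gamma and Zeta only — synapomorphy for {Gamma, Zeta}.
C4 (derived state '1') is shared by Beta, Epsilon, Gamma, and Zeta — a synapomorphy uniting that clade.
Most parsimonious ingroup topology: (((Gamma,Zeta),(Epsilon,Beta)),(Eta,Theta)).
The clade {Beta, Epsilon} is supported by C2: its derived state '0' occurs in exactly those taxa and in no other taxon (including the outgroup).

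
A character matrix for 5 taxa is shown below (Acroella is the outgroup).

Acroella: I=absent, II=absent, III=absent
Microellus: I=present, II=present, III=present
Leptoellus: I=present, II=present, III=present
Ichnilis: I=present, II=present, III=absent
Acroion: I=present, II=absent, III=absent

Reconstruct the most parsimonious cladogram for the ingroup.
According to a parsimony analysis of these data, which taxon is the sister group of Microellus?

Leptoellus

The outgroup has state 'absent' for every character, so 'present' is the derived state throughout.
All ingroup taxa share the derived state 'present' for I; it defines the ingroup but does not resolve relationships within it.
Only Ichnilis, Leptoellus, and Microellus show the derived state 'present' for II, supporting them as a clade.
Only Leptoellus and Microellus show the derived state 'present' for III, supporting them as a clade.
Most parsimonious ingroup topology: (((Microellus,Leptoellus),Ichnilis),Acroion).
Microellus and Leptoellus form a cherry on this tree, so they are sister taxa.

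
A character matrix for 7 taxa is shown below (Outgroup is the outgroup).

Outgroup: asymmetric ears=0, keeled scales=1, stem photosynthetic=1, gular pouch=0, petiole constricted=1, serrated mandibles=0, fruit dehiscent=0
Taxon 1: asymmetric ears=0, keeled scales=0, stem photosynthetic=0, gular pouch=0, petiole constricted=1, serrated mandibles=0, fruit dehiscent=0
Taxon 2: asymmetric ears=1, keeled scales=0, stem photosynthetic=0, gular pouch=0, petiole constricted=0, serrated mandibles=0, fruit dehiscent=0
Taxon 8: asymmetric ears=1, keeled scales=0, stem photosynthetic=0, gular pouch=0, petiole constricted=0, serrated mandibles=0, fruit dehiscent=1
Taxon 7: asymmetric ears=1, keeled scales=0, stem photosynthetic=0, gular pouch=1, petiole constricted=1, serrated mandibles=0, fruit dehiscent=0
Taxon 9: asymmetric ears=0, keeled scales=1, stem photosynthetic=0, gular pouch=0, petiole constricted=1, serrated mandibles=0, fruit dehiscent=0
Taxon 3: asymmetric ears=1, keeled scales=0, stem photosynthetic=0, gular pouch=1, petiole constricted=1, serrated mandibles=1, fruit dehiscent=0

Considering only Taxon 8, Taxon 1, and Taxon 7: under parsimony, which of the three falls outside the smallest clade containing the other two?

Taxon 1

Character polarity is set by the outgroup: the derived state is whichever differs from the outgroup's state, so for keeled scales, stem photosynthetic, petiole constricted the derived state is '0', and for the remaining characters it is '1'.
asymmetric ears (derived state '1') is shared by Taxon 2, Taxon 3, Taxon 7, and Taxon 8 — a synapomorphy uniting that clade.
keeled scales: derived state '0' in Taxon 1, Taxon 2, Taxon 3, Taxon 7, and Taxon 8 only — synapomorphy for {Taxon 1, Taxon 2, Taxon 3, Taxon 7, Taxon 8}.
All ingroup taxa share the derived state '0' for stem photosynthetic; it defines the ingroup but does not resolve relationships within it.
Only Taxon 3 and Taxon 7 show the derived state '1' for gular pouch, supporting them as a clade.
petiole constricted: derived state '0' in Taxon 2 and Taxon 8 only — synapomorphy for {Taxon 2, Taxon 8}.
serrated mandibles: derived state '1' in Taxon 3 only — an autapomorphy, so it tells us nothing about relationships among taxa.
fruit dehiscent (derived state '1') is unique to Taxon 8 (autapomorphy; uninformative for grouping).
Most parsimonious ingroup topology: ((((Taxon 2,Taxon 8),(Taxon 3,Taxon 7)),Taxon 1),Taxon 9).
Taxon 7 and Taxon 8 share a more recent common ancestor with each other than either does with Taxon 1, so Taxon 1 is the least closely related of the three.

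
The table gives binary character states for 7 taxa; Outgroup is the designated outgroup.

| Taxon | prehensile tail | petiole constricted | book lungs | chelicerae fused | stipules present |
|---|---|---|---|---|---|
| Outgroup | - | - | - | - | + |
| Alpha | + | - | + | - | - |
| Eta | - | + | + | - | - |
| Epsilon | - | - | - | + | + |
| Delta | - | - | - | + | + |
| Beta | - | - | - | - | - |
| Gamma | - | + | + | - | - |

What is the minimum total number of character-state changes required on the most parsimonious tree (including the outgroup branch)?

Character polarity is set by the outgroup: the derived state is whichever differs from the outgroup's state, so for stipules present the derived state is '-', and for the remaining characters it is '+'.
prehensile tail (derived state '+') is unique to Alpha (autapomorphy; uninformative for grouping).
petiole constricted (derived state '+') is shared by Eta and Gamma — a synapomorphy uniting that clade.
Only Alpha, Eta, and Gamma show the derived state '+' for book lungs, supporting them as a clade.
Only Delta and Epsilon show the derived state '+' for chelicerae fused, supporting them as a clade.
stipules present (derived state '-') is shared by Alpha, Beta, Eta, and Gamma — a synapomorphy uniting that clade.
Most parsimonious ingroup topology: (((Alpha,(Eta,Gamma)),Beta),(Epsilon,Delta)).
Changes per character on this tree: prehensile tail: 1; petiole constricted: 1; book lungs: 1; chelicerae fused: 1; stipules present: 1.
Total = 5.

5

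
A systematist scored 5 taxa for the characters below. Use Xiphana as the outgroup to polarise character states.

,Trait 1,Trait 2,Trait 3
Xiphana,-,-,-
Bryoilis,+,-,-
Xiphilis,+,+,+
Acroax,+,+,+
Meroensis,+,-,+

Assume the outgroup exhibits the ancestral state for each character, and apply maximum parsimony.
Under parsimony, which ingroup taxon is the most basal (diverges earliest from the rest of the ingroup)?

Bryoilis

The outgroup has state '-' for every character, so '+' is the derived state throughout.
Trait 1 (derived state '+') is shared by all ingroup taxa — unites the whole ingroup.
Only Acroax and Xiphilis show the derived state '+' for Trait 2, supporting them as a clade.
Trait 3: derived state '+' in Acroax, Meroensis, and Xiphilis only — synapomorphy for {Acroax, Meroensis, Xiphilis}.
Most parsimonious ingroup topology: (Bryoilis,((Xiphilis,Acroax),Meroensis)).
Bryoilis is sister to the clade containing all other ingroup taxa, so it is the earliest-diverging (most basal) ingroup lineage.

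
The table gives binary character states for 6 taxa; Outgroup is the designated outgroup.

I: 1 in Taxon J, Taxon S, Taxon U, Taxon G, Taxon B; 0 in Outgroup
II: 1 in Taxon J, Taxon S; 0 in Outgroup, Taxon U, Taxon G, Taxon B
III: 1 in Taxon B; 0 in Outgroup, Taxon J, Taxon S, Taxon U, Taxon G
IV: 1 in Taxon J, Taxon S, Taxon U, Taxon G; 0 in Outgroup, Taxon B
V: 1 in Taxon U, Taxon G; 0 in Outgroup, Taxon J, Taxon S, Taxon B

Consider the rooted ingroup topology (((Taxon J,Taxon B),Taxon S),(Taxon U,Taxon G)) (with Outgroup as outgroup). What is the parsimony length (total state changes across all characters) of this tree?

Map each character onto (((Taxon J,Taxon B),Taxon S),(Taxon U,Taxon G)) (rooted by Outgroup) and count the minimum state changes it requires (Fitch parsimony):
I: 1; II: 2; III: 1; IV: 2; V: 1.
Total tree length = 7.

7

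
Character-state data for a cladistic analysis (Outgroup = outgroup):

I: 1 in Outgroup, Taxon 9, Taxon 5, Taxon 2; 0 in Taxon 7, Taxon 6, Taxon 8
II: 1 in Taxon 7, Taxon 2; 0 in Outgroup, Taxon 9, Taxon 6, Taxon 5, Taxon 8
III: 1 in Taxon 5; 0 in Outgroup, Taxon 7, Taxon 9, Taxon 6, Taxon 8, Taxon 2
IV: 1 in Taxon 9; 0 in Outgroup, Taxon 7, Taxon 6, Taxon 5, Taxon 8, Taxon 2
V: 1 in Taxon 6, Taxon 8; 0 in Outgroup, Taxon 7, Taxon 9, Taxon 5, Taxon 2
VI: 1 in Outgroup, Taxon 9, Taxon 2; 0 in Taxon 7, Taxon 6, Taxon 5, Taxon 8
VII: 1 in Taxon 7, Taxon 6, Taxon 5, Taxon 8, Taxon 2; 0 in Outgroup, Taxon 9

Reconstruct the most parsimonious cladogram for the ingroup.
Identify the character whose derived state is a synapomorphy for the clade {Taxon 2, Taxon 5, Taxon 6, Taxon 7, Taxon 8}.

VII

Character polarity is set by the outgroup: the derived state is whichever differs from the outgroup's state, so for I, VI the derived state is '0', and for the remaining characters it is '1'.
Only Taxon 6, Taxon 7, and Taxon 8 show the derived state '0' for I, supporting them as a clade.
II (state '1') occurs in Taxon 2 and Taxon 7 but conflicts with the nesting implied by the other characters — most parsimoniously interpreted as homoplasy.
III (derived state '1') is unique to Taxon 5 (autapomorphy; uninformative for grouping).
IV: derived state '1' in Taxon 9 only — an autapomorphy, so it tells us nothing about relationships among taxa.
V: derived state '1' in Taxon 6 and Taxon 8 only — synapomorphy for {Taxon 6, Taxon 8}.
Only Taxon 5, Taxon 6, Taxon 7, and Taxon 8 show the derived state '0' for VI, supporting them as a clade.
Only Taxon 2, Taxon 5, Taxon 6, Taxon 7, and Taxon 8 show the derived state '1' for VII, supporting them as a clade.
Most parsimonious ingroup topology: ((((Taxon 7,(Taxon 6,Taxon 8)),Taxon 5),Taxon 2),Taxon 9).
The clade {Taxon 2, Taxon 5, Taxon 6, Taxon 7, Taxon 8} is supported by VII: its derived state '1' occurs in exactly those taxa and in no other taxon (including the outgroup).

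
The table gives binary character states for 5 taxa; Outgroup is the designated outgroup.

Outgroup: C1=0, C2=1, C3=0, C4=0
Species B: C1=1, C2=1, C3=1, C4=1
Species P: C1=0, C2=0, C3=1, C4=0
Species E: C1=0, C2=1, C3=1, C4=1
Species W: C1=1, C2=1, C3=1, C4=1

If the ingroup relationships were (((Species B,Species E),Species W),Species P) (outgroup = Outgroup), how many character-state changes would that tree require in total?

5

Map each character onto (((Species B,Species E),Species W),Species P) (rooted by Outgroup) and count the minimum state changes it requires (Fitch parsimony):
C1: 2; C2: 1; C3: 1; C4: 1.
Total tree length = 5.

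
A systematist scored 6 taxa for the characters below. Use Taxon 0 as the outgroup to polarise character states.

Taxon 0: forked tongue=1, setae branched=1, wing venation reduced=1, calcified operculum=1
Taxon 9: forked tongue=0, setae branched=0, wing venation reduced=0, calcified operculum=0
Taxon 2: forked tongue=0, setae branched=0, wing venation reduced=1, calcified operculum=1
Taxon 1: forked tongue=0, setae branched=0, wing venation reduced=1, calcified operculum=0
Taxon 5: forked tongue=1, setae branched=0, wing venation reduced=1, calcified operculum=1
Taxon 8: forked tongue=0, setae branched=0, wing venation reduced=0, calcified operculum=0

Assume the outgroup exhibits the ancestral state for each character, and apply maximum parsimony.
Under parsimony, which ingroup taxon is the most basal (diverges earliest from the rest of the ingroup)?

Taxon 5

The outgroup has state '1' for every character, so '0' is the derived state throughout.
forked tongue (derived state '0') is shared by Taxon 1, Taxon 2, Taxon 8, and Taxon 9 — a synapomorphy uniting that clade.
setae branched (derived state '0') is shared by all ingroup taxa — unites the whole ingroup.
wing venation reduced: derived state '0' in Taxon 8 and Taxon 9 only — synapomorphy for {Taxon 8, Taxon 9}.
calcified operculum (derived state '0') is shared by Taxon 1, Taxon 8, and Taxon 9 — a synapomorphy uniting that clade.
Most parsimonious ingroup topology: ((((Taxon 9,Taxon 8),Taxon 1),Taxon 2),Taxon 5).
Taxon 5 is sister to the clade containing all other ingroup taxa, so it is the earliest-diverging (most basal) ingroup lineage.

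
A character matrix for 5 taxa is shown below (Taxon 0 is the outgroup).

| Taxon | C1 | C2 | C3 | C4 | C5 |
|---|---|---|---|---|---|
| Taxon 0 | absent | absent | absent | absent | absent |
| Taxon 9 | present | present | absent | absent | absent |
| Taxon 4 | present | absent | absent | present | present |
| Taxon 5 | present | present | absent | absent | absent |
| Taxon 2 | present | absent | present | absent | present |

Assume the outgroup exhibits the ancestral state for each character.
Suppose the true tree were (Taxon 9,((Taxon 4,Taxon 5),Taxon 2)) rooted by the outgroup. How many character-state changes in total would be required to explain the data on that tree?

Map each character onto (Taxon 9,((Taxon 4,Taxon 5),Taxon 2)) (rooted by Taxon 0) and count the minimum state changes it requires (Fitch parsimony):
C1: 1; C2: 2; C3: 1; C4: 1; C5: 2.
Total tree length = 7.

7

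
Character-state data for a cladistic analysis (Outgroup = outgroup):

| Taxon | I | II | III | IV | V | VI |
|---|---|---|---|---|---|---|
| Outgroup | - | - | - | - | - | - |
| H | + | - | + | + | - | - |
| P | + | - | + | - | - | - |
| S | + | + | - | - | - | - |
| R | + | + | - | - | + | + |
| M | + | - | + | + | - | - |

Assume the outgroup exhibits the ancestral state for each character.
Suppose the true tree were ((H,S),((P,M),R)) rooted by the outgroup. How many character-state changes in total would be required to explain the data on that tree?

9

Map each character onto ((H,S),((P,M),R)) (rooted by Outgroup) and count the minimum state changes it requires (Fitch parsimony):
I: 1; II: 2; III: 2; IV: 2; V: 1; VI: 1.
Total tree length = 9.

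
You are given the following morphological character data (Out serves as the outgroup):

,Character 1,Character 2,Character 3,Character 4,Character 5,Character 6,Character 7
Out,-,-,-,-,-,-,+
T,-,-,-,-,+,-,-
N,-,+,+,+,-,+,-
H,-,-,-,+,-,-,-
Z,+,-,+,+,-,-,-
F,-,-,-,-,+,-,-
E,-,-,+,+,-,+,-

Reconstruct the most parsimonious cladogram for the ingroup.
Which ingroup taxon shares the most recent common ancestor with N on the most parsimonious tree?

Character polarity is set by the outgroup: the derived state is whichever differs from the outgroup's state, so for Character 7 the derived state is '-', and for the remaining characters it is '+'.
Character 1: derived state '+' in Z only — an autapomorphy, so it tells us nothing about relationships among taxa.
Character 2 (derived state '+') is unique to N (autapomorphy; uninformative for grouping).
Character 3: derived state '+' in E, N, and Z only — synapomorphy for {E, N, Z}.
Character 4 (derived state '+') is shared by E, H, N, and Z — a synapomorphy uniting that clade.
Only F and T show the derived state '+' for Character 5, supporting them as a clade.
Only E and N show the derived state '+' for Character 6, supporting them as a clade.
Character 7 (derived state '-') is shared by all ingroup taxa — unites the whole ingroup.
Most parsimonious ingroup topology: ((T,F),(((N,E),Z),H)).
N and E form a cherry on this tree, so they are sister taxa.

E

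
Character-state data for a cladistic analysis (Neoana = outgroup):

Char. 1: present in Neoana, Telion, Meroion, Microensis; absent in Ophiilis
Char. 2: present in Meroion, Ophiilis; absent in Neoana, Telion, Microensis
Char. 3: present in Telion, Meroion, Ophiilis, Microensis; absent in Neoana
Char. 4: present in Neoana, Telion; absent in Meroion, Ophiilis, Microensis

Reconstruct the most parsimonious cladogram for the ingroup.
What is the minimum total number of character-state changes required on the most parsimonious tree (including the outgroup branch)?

4

Character polarity is set by the outgroup: the derived state is whichever differs from the outgroup's state, so for Char. 1, Char. 4 the derived state is 'absent', and for the remaining characters it is 'present'.
Char. 1 (derived state 'absent') is unique to Ophiilis (autapomorphy; uninformative for grouping).
Char. 2: derived state 'present' in Meroion and Ophiilis only — synapomorphy for {Meroion, Ophiilis}.
Char. 3 (derived state 'present') is shared by all ingroup taxa — unites the whole ingroup.
Char. 4: derived state 'absent' in Meroion, Microensis, and Ophiilis only — synapomorphy for {Meroion, Microensis, Ophiilis}.
Most parsimonious ingroup topology: (Telion,((Meroion,Ophiilis),Microensis)).
Changes per character on this tree: Char. 1: 1; Char. 2: 1; Char. 3: 1; Char. 4: 1.
Total = 4.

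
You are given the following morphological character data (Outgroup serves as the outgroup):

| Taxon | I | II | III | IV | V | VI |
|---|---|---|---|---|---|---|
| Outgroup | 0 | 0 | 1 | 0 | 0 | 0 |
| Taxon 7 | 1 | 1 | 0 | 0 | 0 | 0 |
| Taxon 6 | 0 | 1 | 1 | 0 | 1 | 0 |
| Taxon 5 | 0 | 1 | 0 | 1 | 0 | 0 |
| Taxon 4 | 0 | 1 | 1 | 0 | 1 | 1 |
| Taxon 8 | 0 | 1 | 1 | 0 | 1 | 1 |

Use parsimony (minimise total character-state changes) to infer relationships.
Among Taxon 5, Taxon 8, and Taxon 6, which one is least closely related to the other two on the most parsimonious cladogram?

Taxon 5

Character polarity is set by the outgroup: the derived state is whichever differs from the outgroup's state, so for III the derived state is '0', and for the remaining characters it is '1'.
I (derived state '1') is unique to Taxon 7 (autapomorphy; uninformative for grouping).
II (derived state '1') is shared by all ingroup taxa — unites the whole ingroup.
Only Taxon 5 and Taxon 7 show the derived state '0' for III, supporting them as a clade.
IV (derived state '1') is unique to Taxon 5 (autapomorphy; uninformative for grouping).
Only Taxon 4, Taxon 6, and Taxon 8 show the derived state '1' for V, supporting them as a clade.
VI (derived state '1') is shared by Taxon 4 and Taxon 8 — a synapomorphy uniting that clade.
Most parsimonious ingroup topology: ((Taxon 7,Taxon 5),(Taxon 6,(Taxon 4,Taxon 8))).
Taxon 8 and Taxon 6 share a more recent common ancestor with each other than either does with Taxon 5, so Taxon 5 is the least closely related of the three.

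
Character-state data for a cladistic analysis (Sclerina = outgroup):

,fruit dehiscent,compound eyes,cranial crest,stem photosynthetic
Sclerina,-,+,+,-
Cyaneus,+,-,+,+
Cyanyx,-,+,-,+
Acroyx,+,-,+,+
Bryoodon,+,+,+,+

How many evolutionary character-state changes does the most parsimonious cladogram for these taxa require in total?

4

Character polarity is set by the outgroup: the derived state is whichever differs from the outgroup's state, so for compound eyes, cranial crest the derived state is '-', and for the remaining characters it is '+'.
fruit dehiscent (derived state '+') is shared by Acroyx, Bryoodon, and Cyaneus — a synapomorphy uniting that clade.
compound eyes: derived state '-' in Acroyx and Cyaneus only — synapomorphy for {Acroyx, Cyaneus}.
cranial crest (derived state '-') is unique to Cyanyx (autapomorphy; uninformative for grouping).
All ingroup taxa share the derived state '+' for stem photosynthetic; it defines the ingroup but does not resolve relationships within it.
Most parsimonious ingroup topology: (((Cyaneus,Acroyx),Bryoodon),Cyanyx).
Changes per character on this tree: fruit dehiscent: 1; compound eyes: 1; cranial crest: 1; stem photosynthetic: 1.
Total = 4.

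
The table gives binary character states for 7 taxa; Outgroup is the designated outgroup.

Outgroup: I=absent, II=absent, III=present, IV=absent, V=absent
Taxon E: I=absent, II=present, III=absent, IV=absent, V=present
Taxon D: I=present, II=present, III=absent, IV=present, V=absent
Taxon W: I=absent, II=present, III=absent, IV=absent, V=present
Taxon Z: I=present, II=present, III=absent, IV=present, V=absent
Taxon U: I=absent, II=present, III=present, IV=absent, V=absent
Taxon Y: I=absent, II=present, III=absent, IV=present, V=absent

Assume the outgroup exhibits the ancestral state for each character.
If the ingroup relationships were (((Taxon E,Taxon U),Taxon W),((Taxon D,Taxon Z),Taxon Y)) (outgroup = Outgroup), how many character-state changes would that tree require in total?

Map each character onto (((Taxon E,Taxon U),Taxon W),((Taxon D,Taxon Z),Taxon Y)) (rooted by Outgroup) and count the minimum state changes it requires (Fitch parsimony):
I: 1; II: 1; III: 2; IV: 1; V: 2.
Total tree length = 7.

7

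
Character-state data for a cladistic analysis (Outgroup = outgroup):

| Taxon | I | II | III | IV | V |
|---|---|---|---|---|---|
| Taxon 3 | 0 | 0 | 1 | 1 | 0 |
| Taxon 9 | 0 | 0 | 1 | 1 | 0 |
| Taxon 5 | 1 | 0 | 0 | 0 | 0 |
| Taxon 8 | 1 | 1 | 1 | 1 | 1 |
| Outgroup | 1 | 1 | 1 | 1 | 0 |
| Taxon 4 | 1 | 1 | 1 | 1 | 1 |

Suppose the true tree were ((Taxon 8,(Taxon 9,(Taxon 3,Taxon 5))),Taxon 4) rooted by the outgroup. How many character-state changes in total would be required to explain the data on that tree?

Map each character onto ((Taxon 8,(Taxon 9,(Taxon 3,Taxon 5))),Taxon 4) (rooted by Outgroup) and count the minimum state changes it requires (Fitch parsimony):
I: 2; II: 1; III: 1; IV: 1; V: 2.
Total tree length = 7.

7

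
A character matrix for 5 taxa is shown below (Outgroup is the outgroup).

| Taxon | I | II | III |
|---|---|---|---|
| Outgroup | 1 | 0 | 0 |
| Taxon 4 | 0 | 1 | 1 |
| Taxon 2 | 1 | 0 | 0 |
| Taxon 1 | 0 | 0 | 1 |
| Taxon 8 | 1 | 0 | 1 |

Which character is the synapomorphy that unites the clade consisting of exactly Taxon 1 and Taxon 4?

I

Character polarity is set by the outgroup: the derived state is whichever differs from the outgroup's state, so for I the derived state is '0', and for the remaining characters it is '1'.
I: derived state '0' in Taxon 1 and Taxon 4 only — synapomorphy for {Taxon 1, Taxon 4}.
II: derived state '1' in Taxon 4 only — an autapomorphy, so it tells us nothing about relationships among taxa.
III: derived state '1' in Taxon 1, Taxon 4, and Taxon 8 only — synapomorphy for {Taxon 1, Taxon 4, Taxon 8}.
Most parsimonious ingroup topology: (((Taxon 4,Taxon 1),Taxon 8),Taxon 2).
The clade {Taxon 1, Taxon 4} is supported by I: its derived state '0' occurs in exactly those taxa and in no other taxon (including the outgroup).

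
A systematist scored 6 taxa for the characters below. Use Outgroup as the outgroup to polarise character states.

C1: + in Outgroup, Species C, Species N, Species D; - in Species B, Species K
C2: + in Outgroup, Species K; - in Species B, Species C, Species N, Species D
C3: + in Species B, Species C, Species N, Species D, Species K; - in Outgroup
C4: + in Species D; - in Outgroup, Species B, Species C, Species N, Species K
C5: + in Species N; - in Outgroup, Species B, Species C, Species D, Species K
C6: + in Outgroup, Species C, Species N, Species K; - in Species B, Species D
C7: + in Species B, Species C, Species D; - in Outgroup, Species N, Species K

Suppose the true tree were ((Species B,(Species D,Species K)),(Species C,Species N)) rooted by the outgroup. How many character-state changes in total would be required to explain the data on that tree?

Map each character onto ((Species B,(Species D,Species K)),(Species C,Species N)) (rooted by Outgroup) and count the minimum state changes it requires (Fitch parsimony):
C1: 2; C2: 2; C3: 1; C4: 1; C5: 1; C6: 2; C7: 3.
Total tree length = 12.

12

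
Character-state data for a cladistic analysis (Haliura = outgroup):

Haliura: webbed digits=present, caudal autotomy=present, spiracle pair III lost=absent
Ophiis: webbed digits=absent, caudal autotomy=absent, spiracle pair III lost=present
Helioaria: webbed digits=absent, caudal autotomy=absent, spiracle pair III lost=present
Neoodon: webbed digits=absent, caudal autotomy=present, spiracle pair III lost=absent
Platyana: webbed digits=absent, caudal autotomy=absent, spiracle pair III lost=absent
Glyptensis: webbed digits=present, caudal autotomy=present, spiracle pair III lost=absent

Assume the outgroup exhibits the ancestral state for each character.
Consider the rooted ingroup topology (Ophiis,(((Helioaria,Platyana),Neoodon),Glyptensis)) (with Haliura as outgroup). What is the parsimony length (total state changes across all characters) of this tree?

Map each character onto (Ophiis,(((Helioaria,Platyana),Neoodon),Glyptensis)) (rooted by Haliura) and count the minimum state changes it requires (Fitch parsimony):
webbed digits: 2; caudal autotomy: 2; spiracle pair III lost: 2.
Total tree length = 6.

6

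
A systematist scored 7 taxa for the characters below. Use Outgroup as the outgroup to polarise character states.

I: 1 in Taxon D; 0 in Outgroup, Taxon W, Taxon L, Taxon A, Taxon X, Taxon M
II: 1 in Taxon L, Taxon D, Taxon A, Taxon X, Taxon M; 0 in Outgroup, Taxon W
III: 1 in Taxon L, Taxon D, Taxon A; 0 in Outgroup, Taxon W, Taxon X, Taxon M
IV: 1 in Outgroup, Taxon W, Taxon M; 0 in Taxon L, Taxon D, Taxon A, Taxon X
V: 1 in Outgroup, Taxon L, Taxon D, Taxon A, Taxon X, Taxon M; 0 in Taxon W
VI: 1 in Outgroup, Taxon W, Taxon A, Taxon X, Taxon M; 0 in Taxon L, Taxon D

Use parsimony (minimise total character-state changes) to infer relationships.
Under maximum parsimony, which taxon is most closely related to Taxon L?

Character polarity is set by the outgroup: the derived state is whichever differs from the outgroup's state, so for IV, V, VI the derived state is '0', and for the remaining characters it is '1'.
I: derived state '1' in Taxon D only — an autapomorphy, so it tells us nothing about relationships among taxa.
II (derived state '1') is shared by Taxon A, Taxon D, Taxon L, Taxon M, and Taxon X — a synapomorphy uniting that clade.
III: derived state '1' in Taxon A, Taxon D, and Taxon L only — synapomorphy for {Taxon A, Taxon D, Taxon L}.
IV: derived state '0' in Taxon A, Taxon D, Taxon L, and Taxon X only — synapomorphy for {Taxon A, Taxon D, Taxon L, Taxon X}.
V (derived state '0') is unique to Taxon W (autapomorphy; uninformative for grouping).
VI: derived state '0' in Taxon D and Taxon L only — synapomorphy for {Taxon D, Taxon L}.
Most parsimonious ingroup topology: (Taxon W,((((Taxon L,Taxon D),Taxon A),Taxon X),Taxon M)).
Taxon L and Taxon D form a cherry on this tree, so they are sister taxa.

Taxon D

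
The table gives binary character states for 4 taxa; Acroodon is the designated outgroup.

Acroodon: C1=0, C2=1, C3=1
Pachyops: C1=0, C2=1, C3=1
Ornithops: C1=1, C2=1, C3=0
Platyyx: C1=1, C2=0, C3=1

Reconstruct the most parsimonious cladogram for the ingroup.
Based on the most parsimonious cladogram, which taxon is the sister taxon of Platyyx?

Character polarity is set by the outgroup: the derived state is whichever differs from the outgroup's state, so for C2, C3 the derived state is '0', and for the remaining characters it is '1'.
Only Ornithops and Platyyx show the derived state '1' for C1, supporting them as a clade.
C2: derived state '0' in Platyyx only — an autapomorphy, so it tells us nothing about relationships among taxa.
C3: derived state '0' in Ornithops only — an autapomorphy, so it tells us nothing about relationships among taxa.
Most parsimonious ingroup topology: (Pachyops,(Ornithops,Platyyx)).
Platyyx and Ornithops form a cherry on this tree, so they are sister taxa.

Ornithops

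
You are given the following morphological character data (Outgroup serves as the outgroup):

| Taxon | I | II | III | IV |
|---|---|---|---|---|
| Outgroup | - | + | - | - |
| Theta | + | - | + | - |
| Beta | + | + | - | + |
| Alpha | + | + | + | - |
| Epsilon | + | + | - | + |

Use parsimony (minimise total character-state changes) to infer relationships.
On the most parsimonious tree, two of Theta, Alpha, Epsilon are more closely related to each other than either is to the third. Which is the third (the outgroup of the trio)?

Epsilon

Character polarity is set by the outgroup: the derived state is whichever differs from the outgroup's state, so for II the derived state is '-', and for the remaining characters it is '+'.
I (derived state '+') is shared by all ingroup taxa — unites the whole ingroup.
II (derived state '-') is unique to Theta (autapomorphy; uninformative for grouping).
III (derived state '+') is shared by Alpha and Theta — a synapomorphy uniting that clade.
IV (derived state '+') is shared by Beta and Epsilon — a synapomorphy uniting that clade.
Most parsimonious ingroup topology: ((Theta,Alpha),(Beta,Epsilon)).
Alpha and Theta share a more recent common ancestor with each other than either does with Epsilon, so Epsilon is the least closely related of the three.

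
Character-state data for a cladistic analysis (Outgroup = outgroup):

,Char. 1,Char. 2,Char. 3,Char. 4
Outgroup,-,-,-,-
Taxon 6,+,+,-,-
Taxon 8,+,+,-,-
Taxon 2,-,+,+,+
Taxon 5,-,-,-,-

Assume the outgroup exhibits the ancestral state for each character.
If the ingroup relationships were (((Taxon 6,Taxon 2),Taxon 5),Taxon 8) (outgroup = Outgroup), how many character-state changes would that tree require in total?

6

Map each character onto (((Taxon 6,Taxon 2),Taxon 5),Taxon 8) (rooted by Outgroup) and count the minimum state changes it requires (Fitch parsimony):
Char. 1: 2; Char. 2: 2; Char. 3: 1; Char. 4: 1.
Total tree length = 6.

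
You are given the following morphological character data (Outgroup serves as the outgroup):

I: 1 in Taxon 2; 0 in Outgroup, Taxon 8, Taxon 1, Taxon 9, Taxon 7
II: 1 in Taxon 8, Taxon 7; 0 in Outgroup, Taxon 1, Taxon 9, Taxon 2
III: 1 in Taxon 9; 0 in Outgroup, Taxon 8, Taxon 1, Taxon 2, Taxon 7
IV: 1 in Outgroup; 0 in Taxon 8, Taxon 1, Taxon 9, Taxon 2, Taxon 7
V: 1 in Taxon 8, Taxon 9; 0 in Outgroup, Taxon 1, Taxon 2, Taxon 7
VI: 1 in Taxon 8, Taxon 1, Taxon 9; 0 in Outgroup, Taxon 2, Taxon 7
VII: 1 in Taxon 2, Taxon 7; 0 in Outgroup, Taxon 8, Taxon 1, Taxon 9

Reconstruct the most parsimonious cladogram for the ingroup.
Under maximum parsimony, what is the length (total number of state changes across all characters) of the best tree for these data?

Character polarity is set by the outgroup: the derived state is whichever differs from the outgroup's state, so for IV the derived state is '0', and for the remaining characters it is '1'.
I: derived state '1' in Taxon 2 only — an autapomorphy, so it tells us nothing about relationships among taxa.
II (state '1') occurs in Taxon 7 and Taxon 8 but conflicts with the nesting implied by the other characters — most parsimoniously interpreted as homoplasy.
III: derived state '1' in Taxon 9 only — an autapomorphy, so it tells us nothing about relationships among taxa.
All ingroup taxa share the derived state '0' for IV; it defines the ingroup but does not resolve relationships within it.
V: derived state '1' in Taxon 8 and Taxon 9 only — synapomorphy for {Taxon 8, Taxon 9}.
Only Taxon 1, Taxon 8, and Taxon 9 show the derived state '1' for VI, supporting them as a clade.
VII (derived state '1') is shared by Taxon 2 and Taxon 7 — a synapomorphy uniting that clade.
Most parsimonious ingroup topology: (((Taxon 8,Taxon 9),Taxon 1),(Taxon 2,Taxon 7)).
Changes per character on this tree: I: 1; II: 2; III: 1; IV: 1; V: 1; VI: 1; VII: 1.
Total = 8.

8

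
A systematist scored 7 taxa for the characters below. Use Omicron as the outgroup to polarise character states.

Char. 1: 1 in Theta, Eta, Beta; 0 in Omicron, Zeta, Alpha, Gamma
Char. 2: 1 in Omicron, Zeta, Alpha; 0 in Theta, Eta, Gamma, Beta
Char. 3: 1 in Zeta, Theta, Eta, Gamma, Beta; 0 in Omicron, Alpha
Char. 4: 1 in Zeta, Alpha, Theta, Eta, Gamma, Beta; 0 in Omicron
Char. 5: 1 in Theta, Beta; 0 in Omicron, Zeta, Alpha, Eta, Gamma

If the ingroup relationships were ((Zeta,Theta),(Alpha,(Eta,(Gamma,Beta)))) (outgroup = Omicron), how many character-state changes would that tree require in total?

10

Map each character onto ((Zeta,Theta),(Alpha,(Eta,(Gamma,Beta)))) (rooted by Omicron) and count the minimum state changes it requires (Fitch parsimony):
Char. 1: 3; Char. 2: 2; Char. 3: 2; Char. 4: 1; Char. 5: 2.
Total tree length = 10.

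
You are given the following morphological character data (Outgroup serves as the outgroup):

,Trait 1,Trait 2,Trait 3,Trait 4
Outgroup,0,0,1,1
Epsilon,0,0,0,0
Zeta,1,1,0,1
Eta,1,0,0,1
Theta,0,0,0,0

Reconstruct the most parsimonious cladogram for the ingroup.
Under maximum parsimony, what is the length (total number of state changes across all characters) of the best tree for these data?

Character polarity is set by the outgroup: the derived state is whichever differs from the outgroup's state, so for Trait 3, Trait 4 the derived state is '0', and for the remaining characters it is '1'.
Trait 1 (derived state '1') is shared by Eta and Zeta — a synapomorphy uniting that clade.
Trait 2 (derived state '1') is unique to Zeta (autapomorphy; uninformative for grouping).
Trait 3 (derived state '0') is shared by all ingroup taxa — unites the whole ingroup.
Only Epsilon and Theta show the derived state '0' for Trait 4, supporting them as a clade.
Most parsimonious ingroup topology: ((Zeta,Eta),(Epsilon,Theta)).
Changes per character on this tree: Trait 1: 1; Trait 2: 1; Trait 3: 1; Trait 4: 1.
Total = 4.

4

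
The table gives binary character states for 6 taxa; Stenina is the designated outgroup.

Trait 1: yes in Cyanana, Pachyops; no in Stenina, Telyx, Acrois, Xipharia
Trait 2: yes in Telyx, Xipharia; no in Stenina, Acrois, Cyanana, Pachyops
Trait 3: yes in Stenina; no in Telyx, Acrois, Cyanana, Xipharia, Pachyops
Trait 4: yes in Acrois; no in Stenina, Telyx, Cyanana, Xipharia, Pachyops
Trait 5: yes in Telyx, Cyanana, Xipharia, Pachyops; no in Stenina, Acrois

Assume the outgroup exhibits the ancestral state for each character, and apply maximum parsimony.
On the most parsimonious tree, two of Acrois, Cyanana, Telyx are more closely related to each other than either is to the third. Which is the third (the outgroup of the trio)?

Character polarity is set by the outgroup: the derived state is whichever differs from the outgroup's state, so for Trait 3 the derived state is 'no', and for the remaining characters it is 'yes'.
Only Cyanana and Pachyops show the derived state 'yes' for Trait 1, supporting them as a clade.
Trait 2 (derived state 'yes') is shared by Telyx and Xipharia — a synapomorphy uniting that clade.
All ingroup taxa share the derived state 'no' for Trait 3; it defines the ingroup but does not resolve relationships within it.
Trait 4: derived state 'yes' in Acrois only — an autapomorphy, so it tells us nothing about relationships among taxa.
Trait 5: derived state 'yes' in Cyanana, Pachyops, Telyx, and Xipharia only — synapomorphy for {Cyanana, Pachyops, Telyx, Xipharia}.
Most parsimonious ingroup topology: (((Telyx,Xipharia),(Cyanana,Pachyops)),Acrois).
Telyx and Cyanana share a more recent common ancestor with each other than either does with Acrois, so Acrois is the least closely related of the three.

Acrois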